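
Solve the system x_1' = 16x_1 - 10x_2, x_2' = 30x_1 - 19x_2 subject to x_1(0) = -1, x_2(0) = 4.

Coefficient matrix A = [[16, -10], [30, -19]].
Characteristic polynomial det(A - λI) = λ^2 + 3λ - 4 = 0.
Eigenvalues λ = 1, -4.
For λ=1: (A-λI) row 1 is [15, -10], so an eigenvector is (-2, -3).
For λ=-4: (A-λI) row 1 is [20, -10], so an eigenvector is (-1, -2).
General solution: K_1e^(t)(-2,-3) + K_2e^(-4t)(-1,-2).
Applying x_1(0)=-1, x_2(0)=4 gives K_1=6, K_2=-11.

x_1(t) = -12e^(t) + 11e^(-4t), x_2(t) = -18e^(t) + 22e^(-4t)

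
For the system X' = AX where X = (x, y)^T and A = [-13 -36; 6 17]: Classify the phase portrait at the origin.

saddle

A = [[-13,-36],[6,17]]; det(A-λI) = λ^2 - 4λ - 5.
λ = 5, -1: opposite signs.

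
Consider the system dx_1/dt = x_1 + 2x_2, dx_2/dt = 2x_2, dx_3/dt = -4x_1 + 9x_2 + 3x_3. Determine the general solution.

Coefficient matrix A = [[1, 2, 0], [0, 2, 0], [-4, 9, 3]].
det(A - λI) = 0 gives eigenvalues λ = 3, 2, 1.
For λ=3: eigenvector (0,0,1).
For λ=2: eigenvector (2,1,-1).
For λ=1: eigenvector (1,0,2).
General solution: K_1e^(3t)(0,0,1) + K_2e^(2t)(2,1,-1) + K_3e^(t)(1,0,2).

x_1(t) = 2K_2e^(2t) + K_3e^(t), x_2(t) = K_2e^(2t), x_3(t) = K_1e^(3t) - K_2e^(2t) + 2K_3e^(t)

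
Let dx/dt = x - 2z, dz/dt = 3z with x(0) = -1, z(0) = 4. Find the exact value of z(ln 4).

A = [[1,-2],[0,3]]; eigenvalues λ = 3, 1.
Eigenvectors: (1,-1) for λ=3, (1,0) for λ=1.
From the initial condition, c_1 = -4, c_2 = 3.
z(ln 4) = (-4)(4^3)(-1) + (3)(4^1)(0) = 256.

256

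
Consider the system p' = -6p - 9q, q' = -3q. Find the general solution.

p(t) = -3c_1e^(-3t) - c_2e^(-6t), q(t) = c_1e^(-3t)

Coefficient matrix A = [[-6, -9], [0, -3]].
Characteristic polynomial det(A - λI) = λ^2 + 9λ + 18 = 0.
Eigenvalues λ = -3, -6.
For λ=-3: (A-λI) row 1 is [-3, -9], so an eigenvector is (-3, 1).
For λ=-6: (A-λI) row 1 is [0, -9], so an eigenvector is (-1, 0).
General solution: c_1e^(-3t)(-3,1) + c_2e^(-6t)(-1,0).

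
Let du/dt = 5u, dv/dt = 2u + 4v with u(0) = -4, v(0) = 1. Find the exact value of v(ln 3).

A = [[5,0],[2,4]]; eigenvalues λ = 4, 5.
Eigenvectors: (0,1) for λ=4, (-1,-2) for λ=5.
From the initial condition, c_1 = 9, c_2 = 4.
v(ln 3) = (9)(3^4)(1) + (4)(3^5)(-2) = -1215.

-1215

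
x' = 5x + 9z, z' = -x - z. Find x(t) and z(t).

Coefficient matrix A = [[5, 9], [-1, -1]].
Characteristic polynomial det(A - λI) = λ^2 - 4λ + 4 = 0.
Single eigenvalue λ = 2 with algebraic multiplicity 2.
Eigenvector v = (3,-1); generalized eigenvector w with (A-λI)w=v is (-2,1).
General solution: e^(2t)[K_1·v + K_2·(t·v + w)].

x(t) = 3K_1e^(2t) + 3K_2te^(2t) - 2K_2e^(2t), z(t) = -K_1e^(2t) - K_2te^(2t) + K_2e^(2t)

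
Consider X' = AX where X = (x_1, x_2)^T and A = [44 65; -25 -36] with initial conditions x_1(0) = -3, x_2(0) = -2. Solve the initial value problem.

Coefficient matrix A = [[44, 65], [-25, -36]].
Characteristic polynomial det(A - λI) = λ^2 - 8λ + 41 = 0.
Eigenvalues λ = 4 ± 5i (complex conjugate pair).
For λ=4+5i: an eigenvector is (3,-2) - i(-2,1) = (3 + 2i, -2 - i).
A real fundamental pair from Re and Im of e^((4+5i)t)v: X_1 = e^(4t)(cos(5t)·(3,-2) + sin(5t)·(-2,1)), X_2 = e^(4t)(sin(5t)·(3,-2) - cos(5t)·(-2,1)).
General solution: C_1X_1 + C_2X_2.
Applying x_1(0)=-3, x_2(0)=-2 gives C_1=7, C_2=-12.

x_1(t) = -50e^(4t)sin(5t) - 3e^(4t)cos(5t), x_2(t) = 31e^(4t)sin(5t) - 2e^(4t)cos(5t)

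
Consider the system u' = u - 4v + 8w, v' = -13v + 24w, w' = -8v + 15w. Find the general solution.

u(t) = -2K_1e^(3t) + K_2e^(t), v(t) = -3K_1e^(3t) + 2K_3e^(-t), w(t) = -2K_1e^(3t) + K_3e^(-t)

Coefficient matrix A = [[1, -4, 8], [0, -13, 24], [0, -8, 15]].
det(A - λI) = 0 gives eigenvalues λ = 3, 1, -1.
For λ=3: eigenvector (-2,-3,-2).
For λ=1: eigenvector (1,0,0).
For λ=-1: eigenvector (0,2,1).
General solution: K_1e^(3t)(-2,-3,-2) + K_2e^(t)(1,0,0) + K_3e^(-t)(0,2,1).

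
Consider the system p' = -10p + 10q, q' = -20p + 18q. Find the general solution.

p(t) = K_1e^(4t)sin(2t) + 2K_1e^(4t)cos(2t) + 2K_2e^(4t)sin(2t) - K_2e^(4t)cos(2t), q(t) = K_1e^(4t)sin(2t) + 3K_1e^(4t)cos(2t) + 3K_2e^(4t)sin(2t) - K_2e^(4t)cos(2t)

Coefficient matrix A = [[-10, 10], [-20, 18]].
Characteristic polynomial det(A - λI) = λ^2 - 8λ + 20 = 0.
Eigenvalues λ = 4 ± 2i (complex conjugate pair).
For λ=4+2i: an eigenvector is (2,3) - i(1,1) = (2 - i, 3 - i).
A real fundamental pair from Re and Im of e^((4+2i)t)v: X_1 = e^(4t)(cos(2t)·(2,3) + sin(2t)·(1,1)), X_2 = e^(4t)(sin(2t)·(2,3) - cos(2t)·(1,1)).
General solution: K_1X_1 + K_2X_2.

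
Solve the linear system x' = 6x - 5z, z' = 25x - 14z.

x(t) = C_1e^(-4t)cos(5t) + C_2e^(-4t)sin(5t), z(t) = C_1e^(-4t)sin(5t) + 2C_1e^(-4t)cos(5t) + 2C_2e^(-4t)sin(5t) - C_2e^(-4t)cos(5t)

Coefficient matrix A = [[6, -5], [25, -14]].
Characteristic polynomial det(A - λI) = λ^2 + 8λ + 41 = 0.
Eigenvalues λ = -4 ± 5i (complex conjugate pair).
For λ=-4+5i: an eigenvector is (1,2) - i(0,1) = (1, 2 - i).
A real fundamental pair from Re and Im of e^((-4+5i)t)v: X_1 = e^(-4t)(cos(5t)·(1,2) + sin(5t)·(0,1)), X_2 = e^(-4t)(sin(5t)·(1,2) - cos(5t)·(0,1)).
General solution: C_1X_1 + C_2X_2.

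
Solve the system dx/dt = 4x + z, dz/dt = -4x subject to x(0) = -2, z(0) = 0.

x(t) = -4te^(2t) - 2e^(2t), z(t) = 8te^(2t)

Coefficient matrix A = [[4, 1], [-4, 0]].
Characteristic polynomial det(A - λI) = λ^2 - 4λ + 4 = 0.
Single eigenvalue λ = 2 with algebraic multiplicity 2.
Eigenvector v = (1,-2); generalized eigenvector w with (A-λI)w=v is (1,-1).
General solution: e^(2t)[C_1·v + C_2·(t·v + w)].
Applying x(0)=-2, z(0)=0 gives C_1=2, C_2=-4.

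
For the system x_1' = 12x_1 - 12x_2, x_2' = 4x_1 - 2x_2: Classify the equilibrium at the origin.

unstable node

A = [[12,-12],[4,-2]]; det(A-λI) = λ^2 - 10λ + 24.
λ = 6, 4: both positive.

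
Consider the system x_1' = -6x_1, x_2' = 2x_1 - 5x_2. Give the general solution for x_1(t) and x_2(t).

x_1(t) = -c_1e^(-6t), x_2(t) = 2c_1e^(-6t) + c_2e^(-5t)

Coefficient matrix A = [[-6, 0], [2, -5]].
Characteristic polynomial det(A - λI) = λ^2 + 11λ + 30 = 0.
Eigenvalues λ = -6, -5.
For λ=-6: (A-λI) row 2 is [2, 1], so an eigenvector is (-1, 2).
For λ=-5: (A-λI) row 1 is [-1, 0], so an eigenvector is (0, 1).
General solution: c_1e^(-6t)(-1,2) + c_2e^(-5t)(0,1).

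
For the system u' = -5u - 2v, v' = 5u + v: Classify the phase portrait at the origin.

A = [[-5,-2],[5,1]]; det(A-λI) = λ^2 + 4λ + 5.
λ = -2 ± i: negative real part.

stable spiral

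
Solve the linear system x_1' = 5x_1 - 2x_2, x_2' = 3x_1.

Coefficient matrix A = [[5, -2], [3, 0]].
Characteristic polynomial det(A - λI) = λ^2 - 5λ + 6 = 0.
Eigenvalues λ = 3, 2.
For λ=3: (A-λI) row 1 is [2, -2], so an eigenvector is (-1, -1).
For λ=2: (A-λI) row 1 is [3, -2], so an eigenvector is (-2, -3).
General solution: C_1e^(3t)(-1,-1) + C_2e^(2t)(-2,-3).

x_1(t) = -C_1e^(3t) - 2C_2e^(2t), x_2(t) = -C_1e^(3t) - 3C_2e^(2t)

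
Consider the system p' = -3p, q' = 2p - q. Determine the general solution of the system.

Coefficient matrix A = [[-3, 0], [2, -1]].
Characteristic polynomial det(A - λI) = λ^2 + 4λ + 3 = 0.
Eigenvalues λ = -3, -1.
For λ=-3: (A-λI) row 2 is [2, 2], so an eigenvector is (-1, 1).
For λ=-1: (A-λI) row 1 is [-2, 0], so an eigenvector is (0, 1).
General solution: K_1e^(-3t)(-1,1) + K_2e^(-t)(0,1).

p(t) = -K_1e^(-3t), q(t) = K_1e^(-3t) + K_2e^(-t)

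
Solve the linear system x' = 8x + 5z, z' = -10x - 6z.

Coefficient matrix A = [[8, 5], [-10, -6]].
Characteristic polynomial det(A - λI) = λ^2 - 2λ + 2 = 0.
Eigenvalues λ = 1 ± i (complex conjugate pair).
For λ=1+i: an eigenvector is (2,-3) - i(-1,1) = (2 + i, -3 - i).
A real fundamental pair from Re and Im of e^((1+i)t)v: X_1 = e^(t)(cos(t)·(2,-3) + sin(t)·(-1,1)), X_2 = e^(t)(sin(t)·(2,-3) - cos(t)·(-1,1)).
General solution: c_1X_1 + c_2X_2.

x(t) = -c_1e^(t)sin(t) + 2c_1e^(t)cos(t) + 2c_2e^(t)sin(t) + c_2e^(t)cos(t), z(t) = c_1e^(t)sin(t) - 3c_1e^(t)cos(t) - 3c_2e^(t)sin(t) - c_2e^(t)cos(t)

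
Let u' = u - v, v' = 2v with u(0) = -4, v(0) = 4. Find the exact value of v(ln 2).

A = [[1,-1],[0,2]]; eigenvalues λ = 2, 1.
Eigenvectors: (1,-1) for λ=2, (-1,0) for λ=1.
From the initial condition, c_1 = -4, c_2 = 0.
v(ln 2) = (-4)(2^2)(-1) + (0)(2^1)(0) = 16.

16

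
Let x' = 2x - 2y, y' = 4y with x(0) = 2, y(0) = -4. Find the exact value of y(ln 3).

A = [[2,-2],[0,4]]; eigenvalues λ = 2, 4.
Eigenvectors: (-1,0) for λ=2, (1,-1) for λ=4.
From the initial condition, c_1 = 2, c_2 = 4.
y(ln 3) = (2)(3^2)(0) + (4)(3^4)(-1) = -324.

-324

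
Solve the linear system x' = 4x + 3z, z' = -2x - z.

Coefficient matrix A = [[4, 3], [-2, -1]].
Characteristic polynomial det(A - λI) = λ^2 - 3λ + 2 = 0.
Eigenvalues λ = 1, 2.
For λ=1: (A-λI) row 1 is [3, 3], so an eigenvector is (1, -1).
For λ=2: (A-λI) row 1 is [2, 3], so an eigenvector is (3, -2).
General solution: c_1e^(t)(1,-1) + c_2e^(2t)(3,-2).

x(t) = c_1e^(t) + 3c_2e^(2t), z(t) = -c_1e^(t) - 2c_2e^(2t)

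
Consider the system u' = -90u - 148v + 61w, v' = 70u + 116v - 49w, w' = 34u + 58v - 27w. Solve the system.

Coefficient matrix A = [[-90, -148, 61], [70, 116, -49], [34, 58, -27]].
det(A - λI) = 0 gives eigenvalues λ = -3, -2, 4.
For λ=-3: eigenvector (-1,1,1).
For λ=-2: eigenvector (9,-7,-4).
For λ=4: eigenvector (5,-4,-2).
General solution: C_1e^(-3t)(-1,1,1) + C_2e^(-2t)(9,-7,-4) + C_3e^(4t)(5,-4,-2).

u(t) = -C_1e^(-3t) + 9C_2e^(-2t) + 5C_3e^(4t), v(t) = C_1e^(-3t) - 7C_2e^(-2t) - 4C_3e^(4t), w(t) = C_1e^(-3t) - 4C_2e^(-2t) - 2C_3e^(4t)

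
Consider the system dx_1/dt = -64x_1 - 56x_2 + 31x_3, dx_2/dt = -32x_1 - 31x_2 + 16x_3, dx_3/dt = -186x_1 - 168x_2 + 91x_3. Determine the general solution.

x_1(t) = 2c_1e^(t) + c_2e^(-2t) - 7c_3e^(-3t), x_2(t) = c_1e^(t) - 4c_3e^(-3t), x_3(t) = 6c_1e^(t) + 2c_2e^(-2t) - 21c_3e^(-3t)

Coefficient matrix A = [[-64, -56, 31], [-32, -31, 16], [-186, -168, 91]].
det(A - λI) = 0 gives eigenvalues λ = 1, -2, -3.
For λ=1: eigenvector (2,1,6).
For λ=-2: eigenvector (1,0,2).
For λ=-3: eigenvector (-7,-4,-21).
General solution: c_1e^(t)(2,1,6) + c_2e^(-2t)(1,0,2) + c_3e^(-3t)(-7,-4,-21).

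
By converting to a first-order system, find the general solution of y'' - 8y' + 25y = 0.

y(t) = C_1e^(4t)cos(3t) + C_2e^(4t)sin(3t)

Let x_1 = y, x_2 = y'. Then x_1' = x_2 and x_2' = -25x_1 + 8x_2.
A = [[0,1],[-25,8]]; det(A-λI) = λ^2 - 8λ + 25.
Eigenvalues λ = 4 ± 3i.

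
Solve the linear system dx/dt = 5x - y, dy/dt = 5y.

Coefficient matrix A = [[5, -1], [0, 5]].
Characteristic polynomial det(A - λI) = λ^2 - 10λ + 25 = 0.
Single eigenvalue λ = 5 with algebraic multiplicity 2.
Eigenvector v = (1,0); generalized eigenvector w with (A-λI)w=v is (-3,-1).
General solution: e^(5t)[K_1·v + K_2·(t·v + w)].

x(t) = K_1e^(5t) + K_2te^(5t) - 3K_2e^(5t), y(t) = -K_2e^(5t)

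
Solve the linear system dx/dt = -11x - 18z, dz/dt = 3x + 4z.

x(t) = 2K_1e^(-2t) + 3K_2e^(-5t), z(t) = -K_1e^(-2t) - K_2e^(-5t)

Coefficient matrix A = [[-11, -18], [3, 4]].
Characteristic polynomial det(A - λI) = λ^2 + 7λ + 10 = 0.
Eigenvalues λ = -2, -5.
For λ=-2: (A-λI) row 1 is [-9, -18], so an eigenvector is (2, -1).
For λ=-5: (A-λI) row 1 is [-6, -18], so an eigenvector is (3, -1).
General solution: K_1e^(-2t)(2,-1) + K_2e^(-5t)(3,-1).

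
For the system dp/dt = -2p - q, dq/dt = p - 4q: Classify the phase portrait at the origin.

A = [[-2,-1],[1,-4]]; det(A-λI) = λ^2 + 6λ + 9.
repeated λ = -3 with a single eigenvector.

stable improper node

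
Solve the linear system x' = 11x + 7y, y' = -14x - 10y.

x(t) = -C_1e^(-3t) + C_2e^(4t), y(t) = 2C_1e^(-3t) - C_2e^(4t)

Coefficient matrix A = [[11, 7], [-14, -10]].
Characteristic polynomial det(A - λI) = λ^2 - λ - 12 = 0.
Eigenvalues λ = -3, 4.
For λ=-3: (A-λI) row 1 is [14, 7], so an eigenvector is (-1, 2).
For λ=4: (A-λI) row 1 is [7, 7], so an eigenvector is (1, -1).
General solution: C_1e^(-3t)(-1,2) + C_2e^(4t)(1,-1).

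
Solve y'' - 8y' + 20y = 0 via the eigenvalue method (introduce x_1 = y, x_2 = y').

Let x_1 = y, x_2 = y'. Then x_1' = x_2 and x_2' = -20x_1 + 8x_2.
A = [[0,1],[-20,8]]; det(A-λI) = λ^2 - 8λ + 20.
Eigenvalues λ = 4 ± 2i.

y(t) = C_1e^(4t)cos(2t) + C_2e^(4t)sin(2t)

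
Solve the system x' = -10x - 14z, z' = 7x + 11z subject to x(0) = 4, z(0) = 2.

x(t) = -8e^(4t) + 12e^(-3t), z(t) = 8e^(4t) - 6e^(-3t)

Coefficient matrix A = [[-10, -14], [7, 11]].
Characteristic polynomial det(A - λI) = λ^2 - λ - 12 = 0.
Eigenvalues λ = 4, -3.
For λ=4: (A-λI) row 1 is [-14, -14], so an eigenvector is (-1, 1).
For λ=-3: (A-λI) row 1 is [-7, -14], so an eigenvector is (2, -1).
General solution: C_1e^(4t)(-1,1) + C_2e^(-3t)(2,-1).
Applying x(0)=4, z(0)=2 gives C_1=8, C_2=6.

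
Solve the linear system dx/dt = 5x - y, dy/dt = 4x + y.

x(t) = C_1e^(3t) + C_2te^(3t) + C_2e^(3t), y(t) = 2C_1e^(3t) + 2C_2te^(3t) + C_2e^(3t)

Coefficient matrix A = [[5, -1], [4, 1]].
Characteristic polynomial det(A - λI) = λ^2 - 6λ + 9 = 0.
Single eigenvalue λ = 3 with algebraic multiplicity 2.
Eigenvector v = (1,2); generalized eigenvector w with (A-λI)w=v is (1,1).
General solution: e^(3t)[C_1·v + C_2·(t·v + w)].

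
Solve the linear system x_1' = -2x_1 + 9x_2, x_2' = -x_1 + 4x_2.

Coefficient matrix A = [[-2, 9], [-1, 4]].
Characteristic polynomial det(A - λI) = λ^2 - 2λ + 1 = 0.
Single eigenvalue λ = 1 with algebraic multiplicity 2.
Eigenvector v = (3,1); generalized eigenvector w with (A-λI)w=v is (-1,0).
General solution: e^(t)[K_1·v + K_2·(t·v + w)].

x_1(t) = 3K_1e^(t) + 3K_2te^(t) - K_2e^(t), x_2(t) = K_1e^(t) + K_2te^(t)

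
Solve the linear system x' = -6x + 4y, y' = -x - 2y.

x(t) = -2K_1e^(-4t) - 2K_2te^(-4t) + K_2e^(-4t), y(t) = -K_1e^(-4t) - K_2te^(-4t)

Coefficient matrix A = [[-6, 4], [-1, -2]].
Characteristic polynomial det(A - λI) = λ^2 + 8λ + 16 = 0.
Single eigenvalue λ = -4 with algebraic multiplicity 2.
Eigenvector v = (-2,-1); generalized eigenvector w with (A-λI)w=v is (1,0).
General solution: e^(-4t)[K_1·v + K_2·(t·v + w)].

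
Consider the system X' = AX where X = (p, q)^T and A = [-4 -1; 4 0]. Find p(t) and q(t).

Coefficient matrix A = [[-4, -1], [4, 0]].
Characteristic polynomial det(A - λI) = λ^2 + 4λ + 4 = 0.
Single eigenvalue λ = -2 with algebraic multiplicity 2.
Eigenvector v = (1,-2); generalized eigenvector w with (A-λI)w=v is (-2,3).
General solution: e^(-2t)[c_1·v + c_2·(t·v + w)].

p(t) = c_1e^(-2t) + c_2te^(-2t) - 2c_2e^(-2t), q(t) = -2c_1e^(-2t) - 2c_2te^(-2t) + 3c_2e^(-2t)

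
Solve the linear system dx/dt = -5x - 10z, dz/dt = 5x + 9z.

x(t) = 3K_1e^(2t)sin(t) + K_1e^(2t)cos(t) + K_2e^(2t)sin(t) - 3K_2e^(2t)cos(t), z(t) = -2K_1e^(2t)sin(t) - K_1e^(2t)cos(t) - K_2e^(2t)sin(t) + 2K_2e^(2t)cos(t)

Coefficient matrix A = [[-5, -10], [5, 9]].
Characteristic polynomial det(A - λI) = λ^2 - 4λ + 5 = 0.
Eigenvalues λ = 2 ± i (complex conjugate pair).
For λ=2+i: an eigenvector is (1,-1) - i(3,-2) = (1 - 3i, -1 + 2i).
A real fundamental pair from Re and Im of e^((2+i)t)v: X_1 = e^(2t)(cos(t)·(1,-1) + sin(t)·(3,-2)), X_2 = e^(2t)(sin(t)·(1,-1) - cos(t)·(3,-2)).
General solution: K_1X_1 + K_2X_2.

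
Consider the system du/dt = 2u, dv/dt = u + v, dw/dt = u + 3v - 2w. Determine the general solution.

Coefficient matrix A = [[2, 0, 0], [1, 1, 0], [1, 3, -2]].
det(A - λI) = 0 gives eigenvalues λ = -2, 1, 2.
For λ=-2: eigenvector (0,0,1).
For λ=1: eigenvector (0,1,1).
For λ=2: eigenvector (1,1,1).
General solution: c_1e^(-2t)(0,0,1) + c_2e^(t)(0,1,1) + c_3e^(2t)(1,1,1).

u(t) = c_3e^(2t), v(t) = c_2e^(t) + c_3e^(2t), w(t) = c_1e^(-2t) + c_2e^(t) + c_3e^(2t)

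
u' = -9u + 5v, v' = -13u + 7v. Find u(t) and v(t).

u(t) = -2c_1e^(-t)sin(t) - c_1e^(-t)cos(t) - c_2e^(-t)sin(t) + 2c_2e^(-t)cos(t), v(t) = -3c_1e^(-t)sin(t) - 2c_1e^(-t)cos(t) - 2c_2e^(-t)sin(t) + 3c_2e^(-t)cos(t)

Coefficient matrix A = [[-9, 5], [-13, 7]].
Characteristic polynomial det(A - λI) = λ^2 + 2λ + 2 = 0.
Eigenvalues λ = -1 ± i (complex conjugate pair).
For λ=-1+i: an eigenvector is (-1,-2) - i(-2,-3) = (-1 + 2i, -2 + 3i).
A real fundamental pair from Re and Im of e^((-1+i)t)v: X_1 = e^(-t)(cos(t)·(-1,-2) + sin(t)·(-2,-3)), X_2 = e^(-t)(sin(t)·(-1,-2) - cos(t)·(-2,-3)).
General solution: c_1X_1 + c_2X_2.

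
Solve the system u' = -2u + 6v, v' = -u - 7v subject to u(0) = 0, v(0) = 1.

u(t) = 6e^(-4t) - 6e^(-5t), v(t) = -2e^(-4t) + 3e^(-5t)

Coefficient matrix A = [[-2, 6], [-1, -7]].
Characteristic polynomial det(A - λI) = λ^2 + 9λ + 20 = 0.
Eigenvalues λ = -4, -5.
For λ=-4: (A-λI) row 1 is [2, 6], so an eigenvector is (-3, 1).
For λ=-5: (A-λI) row 1 is [3, 6], so an eigenvector is (2, -1).
General solution: K_1e^(-4t)(-3,1) + K_2e^(-5t)(2,-1).
Applying u(0)=0, v(0)=1 gives K_1=-2, K_2=-3.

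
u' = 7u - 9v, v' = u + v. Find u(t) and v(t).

Coefficient matrix A = [[7, -9], [1, 1]].
Characteristic polynomial det(A - λI) = λ^2 - 8λ + 16 = 0.
Single eigenvalue λ = 4 with algebraic multiplicity 2.
Eigenvector v = (-3,-1); generalized eigenvector w with (A-λI)w=v is (2,1).
General solution: e^(4t)[K_1·v + K_2·(t·v + w)].

u(t) = -3K_1e^(4t) - 3K_2te^(4t) + 2K_2e^(4t), v(t) = -K_1e^(4t) - K_2te^(4t) + K_2e^(4t)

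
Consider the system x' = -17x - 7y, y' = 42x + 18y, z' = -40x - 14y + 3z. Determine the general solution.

Coefficient matrix A = [[-17, -7, 0], [42, 18, 0], [-40, -14, 3]].
det(A - λI) = 0 gives eigenvalues λ = 4, -3, 3.
For λ=4: eigenvector (-1,3,-2).
For λ=-3: eigenvector (1,-2,2).
For λ=3: eigenvector (0,0,1).
General solution: c_1e^(4t)(-1,3,-2) + c_2e^(-3t)(1,-2,2) + c_3e^(3t)(0,0,1).

x(t) = -c_1e^(4t) + c_2e^(-3t), y(t) = 3c_1e^(4t) - 2c_2e^(-3t), z(t) = -2c_1e^(4t) + 2c_2e^(-3t) + c_3e^(3t)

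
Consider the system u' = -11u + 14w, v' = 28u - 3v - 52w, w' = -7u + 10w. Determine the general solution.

Coefficient matrix A = [[-11, 0, 14], [28, -3, -52], [-7, 0, 10]].
det(A - λI) = 0 gives eigenvalues λ = 3, -3, -4.
For λ=3: eigenvector (-1,4,-1).
For λ=-3: eigenvector (0,1,0).
For λ=-4: eigenvector (2,-4,1).
General solution: K_1e^(3t)(-1,4,-1) + K_2e^(-3t)(0,1,0) + K_3e^(-4t)(2,-4,1).

u(t) = -K_1e^(3t) + 2K_3e^(-4t), v(t) = 4K_1e^(3t) + K_2e^(-3t) - 4K_3e^(-4t), w(t) = -K_1e^(3t) + K_3e^(-4t)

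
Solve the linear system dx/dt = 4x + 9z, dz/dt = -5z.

x(t) = K_1e^(-5t) - K_2e^(4t), z(t) = -K_1e^(-5t)

Coefficient matrix A = [[4, 9], [0, -5]].
Characteristic polynomial det(A - λI) = λ^2 + λ - 20 = 0.
Eigenvalues λ = -5, 4.
For λ=-5: (A-λI) row 1 is [9, 9], so an eigenvector is (1, -1).
For λ=4: (A-λI) row 1 is [0, 9], so an eigenvector is (-1, 0).
General solution: K_1e^(-5t)(1,-1) + K_2e^(4t)(-1,0).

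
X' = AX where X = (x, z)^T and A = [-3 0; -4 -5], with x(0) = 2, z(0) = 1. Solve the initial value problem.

Coefficient matrix A = [[-3, 0], [-4, -5]].
Characteristic polynomial det(A - λI) = λ^2 + 8λ + 15 = 0.
Eigenvalues λ = -3, -5.
For λ=-3: (A-λI) row 2 is [-4, -2], so an eigenvector is (-1, 2).
For λ=-5: (A-λI) row 1 is [2, 0], so an eigenvector is (0, 1).
General solution: K_1e^(-3t)(-1,2) + K_2e^(-5t)(0,1).
Applying x(0)=2, z(0)=1 gives K_1=-2, K_2=5.

x(t) = 2e^(-3t), z(t) = -4e^(-3t) + 5e^(-5t)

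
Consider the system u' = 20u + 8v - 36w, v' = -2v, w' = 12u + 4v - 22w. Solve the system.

u(t) = 2C_1e^(2t) - 2C_2e^(-2t) - 3C_3e^(-4t), v(t) = C_2e^(-2t), w(t) = C_1e^(2t) - C_2e^(-2t) - 2C_3e^(-4t)

Coefficient matrix A = [[20, 8, -36], [0, -2, 0], [12, 4, -22]].
det(A - λI) = 0 gives eigenvalues λ = 2, -2, -4.
For λ=2: eigenvector (2,0,1).
For λ=-2: eigenvector (-2,1,-1).
For λ=-4: eigenvector (-3,0,-2).
General solution: C_1e^(2t)(2,0,1) + C_2e^(-2t)(-2,1,-1) + C_3e^(-4t)(-3,0,-2).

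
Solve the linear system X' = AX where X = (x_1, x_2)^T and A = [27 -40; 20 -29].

Coefficient matrix A = [[27, -40], [20, -29]].
Characteristic polynomial det(A - λI) = λ^2 + 2λ + 17 = 0.
Eigenvalues λ = -1 ± 4i (complex conjugate pair).
For λ=-1+4i: an eigenvector is (3,2) - i(1,1) = (3 - i, 2 - i).
A real fundamental pair from Re and Im of e^((-1+4i)t)v: X_1 = e^(-t)(cos(4t)·(3,2) + sin(4t)·(1,1)), X_2 = e^(-t)(sin(4t)·(3,2) - cos(4t)·(1,1)).
General solution: K_1X_1 + K_2X_2.

x_1(t) = K_1e^(-t)sin(4t) + 3K_1e^(-t)cos(4t) + 3K_2e^(-t)sin(4t) - K_2e^(-t)cos(4t), x_2(t) = K_1e^(-t)sin(4t) + 2K_1e^(-t)cos(4t) + 2K_2e^(-t)sin(4t) - K_2e^(-t)cos(4t)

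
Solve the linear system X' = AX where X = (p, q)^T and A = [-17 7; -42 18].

Coefficient matrix A = [[-17, 7], [-42, 18]].
Characteristic polynomial det(A - λI) = λ^2 - λ - 12 = 0.
Eigenvalues λ = -3, 4.
For λ=-3: (A-λI) row 1 is [-14, 7], so an eigenvector is (-1, -2).
For λ=4: (A-λI) row 1 is [-21, 7], so an eigenvector is (-1, -3).
General solution: K_1e^(-3t)(-1,-2) + K_2e^(4t)(-1,-3).

p(t) = -K_1e^(-3t) - K_2e^(4t), q(t) = -2K_1e^(-3t) - 3K_2e^(4t)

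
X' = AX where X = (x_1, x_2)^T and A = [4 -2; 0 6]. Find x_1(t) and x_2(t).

x_1(t) = c_1e^(4t) - c_2e^(6t), x_2(t) = c_2e^(6t)

Coefficient matrix A = [[4, -2], [0, 6]].
Characteristic polynomial det(A - λI) = λ^2 - 10λ + 24 = 0.
Eigenvalues λ = 4, 6.
For λ=4: (A-λI) row 1 is [0, -2], so an eigenvector is (1, 0).
For λ=6: (A-λI) row 1 is [-2, -2], so an eigenvector is (-1, 1).
General solution: c_1e^(4t)(1,0) + c_2e^(6t)(-1,1).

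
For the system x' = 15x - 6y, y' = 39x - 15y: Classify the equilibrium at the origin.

A = [[15,-6],[39,-15]]; det(A-λI) = λ^2 + 9.
λ = 0 ± 3i: zero real part.

center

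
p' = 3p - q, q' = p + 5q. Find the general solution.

p(t) = -c_1e^(4t) - c_2te^(4t) + 2c_2e^(4t), q(t) = c_1e^(4t) + c_2te^(4t) - c_2e^(4t)

Coefficient matrix A = [[3, -1], [1, 5]].
Characteristic polynomial det(A - λI) = λ^2 - 8λ + 16 = 0.
Single eigenvalue λ = 4 with algebraic multiplicity 2.
Eigenvector v = (-1,1); generalized eigenvector w with (A-λI)w=v is (2,-1).
General solution: e^(4t)[c_1·v + c_2·(t·v + w)].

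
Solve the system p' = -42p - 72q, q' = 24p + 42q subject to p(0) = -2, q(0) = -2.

p(t) = 18e^(6t) - 20e^(-6t), q(t) = -12e^(6t) + 10e^(-6t)

Coefficient matrix A = [[-42, -72], [24, 42]].
Characteristic polynomial det(A - λI) = λ^2 - 36 = 0.
Eigenvalues λ = -6, 6.
For λ=-6: (A-λI) row 1 is [-36, -72], so an eigenvector is (-2, 1).
For λ=6: (A-λI) row 1 is [-48, -72], so an eigenvector is (-3, 2).
General solution: c_1e^(-6t)(-2,1) + c_2e^(6t)(-3,2).
Applying p(0)=-2, q(0)=-2 gives c_1=10, c_2=-6.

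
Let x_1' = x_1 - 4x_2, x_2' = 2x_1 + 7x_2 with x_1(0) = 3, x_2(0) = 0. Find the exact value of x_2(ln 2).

72

A = [[1,-4],[2,7]]; eigenvalues λ = 5, 3.
Eigenvectors: (-1,1) for λ=5, (2,-1) for λ=3.
From the initial condition, c_1 = 3, c_2 = 3.
x_2(ln 2) = (3)(2^5)(1) + (3)(2^3)(-1) = 72.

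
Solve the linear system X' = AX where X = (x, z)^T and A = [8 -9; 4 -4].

x(t) = 3c_1e^(2t) + 3c_2te^(2t) + 2c_2e^(2t), z(t) = 2c_1e^(2t) + 2c_2te^(2t) + c_2e^(2t)

Coefficient matrix A = [[8, -9], [4, -4]].
Characteristic polynomial det(A - λI) = λ^2 - 4λ + 4 = 0.
Single eigenvalue λ = 2 with algebraic multiplicity 2.
Eigenvector v = (3,2); generalized eigenvector w with (A-λI)w=v is (2,1).
General solution: e^(2t)[c_1·v + c_2·(t·v + w)].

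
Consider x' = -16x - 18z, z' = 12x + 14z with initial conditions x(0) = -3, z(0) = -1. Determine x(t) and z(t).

Coefficient matrix A = [[-16, -18], [12, 14]].
Characteristic polynomial det(A - λI) = λ^2 + 2λ - 8 = 0.
Eigenvalues λ = -4, 2.
For λ=-4: (A-λI) row 1 is [-12, -18], so an eigenvector is (3, -2).
For λ=2: (A-λI) row 1 is [-18, -18], so an eigenvector is (-1, 1).
General solution: c_1e^(-4t)(3,-2) + c_2e^(2t)(-1,1).
Applying x(0)=-3, z(0)=-1 gives c_1=-4, c_2=-9.

x(t) = 9e^(2t) - 12e^(-4t), z(t) = -9e^(2t) + 8e^(-4t)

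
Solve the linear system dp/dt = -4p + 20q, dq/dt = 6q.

Coefficient matrix A = [[-4, 20], [0, 6]].
Characteristic polynomial det(A - λI) = λ^2 - 2λ - 24 = 0.
Eigenvalues λ = -4, 6.
For λ=-4: (A-λI) row 1 is [0, 20], so an eigenvector is (-1, 0).
For λ=6: (A-λI) row 1 is [-10, 20], so an eigenvector is (-2, -1).
General solution: c_1e^(-4t)(-1,0) + c_2e^(6t)(-2,-1).

p(t) = -c_1e^(-4t) - 2c_2e^(6t), q(t) = -c_2e^(6t)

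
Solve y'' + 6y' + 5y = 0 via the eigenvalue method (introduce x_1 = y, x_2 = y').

Let x_1 = y, x_2 = y'. Then x_1' = x_2 and x_2' = -5x_1 - 6x_2.
A = [[0,1],[-5,-6]]; det(A-λI) = λ^2 + 6λ + 5.
Eigenvalues λ = -1, -5 with eigenvectors (1,-1), (1,-5).

y(t) = K_1e^(-t) + K_2e^(-5t)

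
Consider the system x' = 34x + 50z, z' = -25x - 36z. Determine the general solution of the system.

x(t) = 3C_1e^(-t)sin(5t) - C_1e^(-t)cos(5t) - C_2e^(-t)sin(5t) - 3C_2e^(-t)cos(5t), z(t) = -2C_1e^(-t)sin(5t) + C_1e^(-t)cos(5t) + C_2e^(-t)sin(5t) + 2C_2e^(-t)cos(5t)

Coefficient matrix A = [[34, 50], [-25, -36]].
Characteristic polynomial det(A - λI) = λ^2 + 2λ + 26 = 0.
Eigenvalues λ = -1 ± 5i (complex conjugate pair).
For λ=-1+5i: an eigenvector is (-1,1) - i(3,-2) = (-1 - 3i, 1 + 2i).
A real fundamental pair from Re and Im of e^((-1+5i)t)v: X_1 = e^(-t)(cos(5t)·(-1,1) + sin(5t)·(3,-2)), X_2 = e^(-t)(sin(5t)·(-1,1) - cos(5t)·(3,-2)).
General solution: C_1X_1 + C_2X_2.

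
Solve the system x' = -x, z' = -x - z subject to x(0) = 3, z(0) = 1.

x(t) = 3e^(-t), z(t) = -3te^(-t) + e^(-t)

Coefficient matrix A = [[-1, 0], [-1, -1]].
Characteristic polynomial det(A - λI) = λ^2 + 2λ + 1 = 0.
Single eigenvalue λ = -1 with algebraic multiplicity 2.
Eigenvector v = (0,-1); generalized eigenvector w with (A-λI)w=v is (1,3).
General solution: e^(-t)[C_1·v + C_2·(t·v + w)].
Applying x(0)=3, z(0)=1 gives C_1=8, C_2=3.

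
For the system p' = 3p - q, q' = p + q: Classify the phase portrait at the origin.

unstable improper node

A = [[3,-1],[1,1]]; det(A-λI) = λ^2 - 4λ + 4.
repeated λ = 2 with a single eigenvector.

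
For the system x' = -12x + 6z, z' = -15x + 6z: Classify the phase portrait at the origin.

A = [[-12,6],[-15,6]]; det(A-λI) = λ^2 + 6λ + 18.
λ = -3 ± 3i: negative real part.

stable spiral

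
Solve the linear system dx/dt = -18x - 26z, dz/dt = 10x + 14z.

x(t) = -2K_1e^(-2t)sin(2t) - 3K_1e^(-2t)cos(2t) - 3K_2e^(-2t)sin(2t) + 2K_2e^(-2t)cos(2t), z(t) = K_1e^(-2t)sin(2t) + 2K_1e^(-2t)cos(2t) + 2K_2e^(-2t)sin(2t) - K_2e^(-2t)cos(2t)

Coefficient matrix A = [[-18, -26], [10, 14]].
Characteristic polynomial det(A - λI) = λ^2 + 4λ + 8 = 0.
Eigenvalues λ = -2 ± 2i (complex conjugate pair).
For λ=-2+2i: an eigenvector is (-3,2) - i(-2,1) = (-3 + 2i, 2 - i).
A real fundamental pair from Re and Im of e^((-2+2i)t)v: X_1 = e^(-2t)(cos(2t)·(-3,2) + sin(2t)·(-2,1)), X_2 = e^(-2t)(sin(2t)·(-3,2) - cos(2t)·(-2,1)).
General solution: K_1X_1 + K_2X_2.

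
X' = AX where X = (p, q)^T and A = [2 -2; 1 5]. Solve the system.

Coefficient matrix A = [[2, -2], [1, 5]].
Characteristic polynomial det(A - λI) = λ^2 - 7λ + 12 = 0.
Eigenvalues λ = 3, 4.
For λ=3: (A-λI) row 1 is [-1, -2], so an eigenvector is (2, -1).
For λ=4: (A-λI) row 1 is [-2, -2], so an eigenvector is (1, -1).
General solution: C_1e^(3t)(2,-1) + C_2e^(4t)(1,-1).

p(t) = 2C_1e^(3t) + C_2e^(4t), q(t) = -C_1e^(3t) - C_2e^(4t)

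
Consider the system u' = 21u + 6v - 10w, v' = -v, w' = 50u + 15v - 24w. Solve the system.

u(t) = K_1e^(t) + 2K_2e^(-t) + 2K_3e^(-4t), v(t) = K_2e^(-t), w(t) = 2K_1e^(t) + 5K_2e^(-t) + 5K_3e^(-4t)

Coefficient matrix A = [[21, 6, -10], [0, -1, 0], [50, 15, -24]].
det(A - λI) = 0 gives eigenvalues λ = 1, -1, -4.
For λ=1: eigenvector (1,0,2).
For λ=-1: eigenvector (2,1,5).
For λ=-4: eigenvector (2,0,5).
General solution: K_1e^(t)(1,0,2) + K_2e^(-t)(2,1,5) + K_3e^(-4t)(2,0,5).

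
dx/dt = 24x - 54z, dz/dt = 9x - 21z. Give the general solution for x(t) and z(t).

x(t) = -2c_1e^(-3t) + 3c_2e^(6t), z(t) = -c_1e^(-3t) + c_2e^(6t)

Coefficient matrix A = [[24, -54], [9, -21]].
Characteristic polynomial det(A - λI) = λ^2 - 3λ - 18 = 0.
Eigenvalues λ = -3, 6.
For λ=-3: (A-λI) row 1 is [27, -54], so an eigenvector is (-2, -1).
For λ=6: (A-λI) row 1 is [18, -54], so an eigenvector is (3, 1).
General solution: c_1e^(-3t)(-2,-1) + c_2e^(6t)(3,1).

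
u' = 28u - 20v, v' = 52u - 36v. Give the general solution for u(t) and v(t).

u(t) = -c_1e^(-4t)sin(4t) - 2c_1e^(-4t)cos(4t) - 2c_2e^(-4t)sin(4t) + c_2e^(-4t)cos(4t), v(t) = -2c_1e^(-4t)sin(4t) - 3c_1e^(-4t)cos(4t) - 3c_2e^(-4t)sin(4t) + 2c_2e^(-4t)cos(4t)

Coefficient matrix A = [[28, -20], [52, -36]].
Characteristic polynomial det(A - λI) = λ^2 + 8λ + 32 = 0.
Eigenvalues λ = -4 ± 4i (complex conjugate pair).
For λ=-4+4i: an eigenvector is (-2,-3) - i(-1,-2) = (-2 + i, -3 + 2i).
A real fundamental pair from Re and Im of e^((-4+4i)t)v: X_1 = e^(-4t)(cos(4t)·(-2,-3) + sin(4t)·(-1,-2)), X_2 = e^(-4t)(sin(4t)·(-2,-3) - cos(4t)·(-1,-2)).
General solution: c_1X_1 + c_2X_2.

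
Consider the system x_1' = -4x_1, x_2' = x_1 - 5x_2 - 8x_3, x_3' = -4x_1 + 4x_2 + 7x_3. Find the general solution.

x_1(t) = K_1e^(-4t), x_2(t) = K_1e^(-4t) - 2K_2e^(-t) - K_3e^(3t), x_3(t) = K_2e^(-t) + K_3e^(3t)

Coefficient matrix A = [[-4, 0, 0], [1, -5, -8], [-4, 4, 7]].
det(A - λI) = 0 gives eigenvalues λ = -4, -1, 3.
For λ=-4: eigenvector (1,1,0).
For λ=-1: eigenvector (0,-2,1).
For λ=3: eigenvector (0,-1,1).
General solution: K_1e^(-4t)(1,1,0) + K_2e^(-t)(0,-2,1) + K_3e^(3t)(0,-1,1).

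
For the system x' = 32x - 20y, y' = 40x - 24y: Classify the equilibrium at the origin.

A = [[32,-20],[40,-24]]; det(A-λI) = λ^2 - 8λ + 32.
λ = 4 ± 4i: positive real part.

unstable spiral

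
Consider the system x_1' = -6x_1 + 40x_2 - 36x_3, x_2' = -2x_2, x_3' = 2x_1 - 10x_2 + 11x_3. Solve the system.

Coefficient matrix A = [[-6, 40, -36], [0, -2, 0], [2, -10, 11]].
det(A - λI) = 0 gives eigenvalues λ = 3, -2, 2.
For λ=3: eigenvector (-4,0,1).
For λ=-2: eigenvector (-8,1,2).
For λ=2: eigenvector (9,0,-2).
General solution: K_1e^(3t)(-4,0,1) + K_2e^(-2t)(-8,1,2) + K_3e^(2t)(9,0,-2).

x_1(t) = -4K_1e^(3t) - 8K_2e^(-2t) + 9K_3e^(2t), x_2(t) = K_2e^(-2t), x_3(t) = K_1e^(3t) + 2K_2e^(-2t) - 2K_3e^(2t)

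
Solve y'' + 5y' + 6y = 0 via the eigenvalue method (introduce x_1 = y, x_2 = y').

Let x_1 = y, x_2 = y'. Then x_1' = x_2 and x_2' = -6x_1 - 5x_2.
A = [[0,1],[-6,-5]]; det(A-λI) = λ^2 + 5λ + 6.
Eigenvalues λ = -3, -2 with eigenvectors (1,-3), (1,-2).

y(t) = c_1e^(-3t) + c_2e^(-2t)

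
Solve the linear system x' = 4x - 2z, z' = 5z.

x(t) = C_1e^(4t) + 2C_2e^(5t), z(t) = -C_2e^(5t)

Coefficient matrix A = [[4, -2], [0, 5]].
Characteristic polynomial det(A - λI) = λ^2 - 9λ + 20 = 0.
Eigenvalues λ = 4, 5.
For λ=4: (A-λI) row 1 is [0, -2], so an eigenvector is (1, 0).
For λ=5: (A-λI) row 1 is [-1, -2], so an eigenvector is (2, -1).
General solution: C_1e^(4t)(1,0) + C_2e^(5t)(2,-1).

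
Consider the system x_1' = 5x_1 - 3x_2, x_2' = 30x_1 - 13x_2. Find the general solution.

Coefficient matrix A = [[5, -3], [30, -13]].
Characteristic polynomial det(A - λI) = λ^2 + 8λ + 25 = 0.
Eigenvalues λ = -4 ± 3i (complex conjugate pair).
For λ=-4+3i: an eigenvector is (0,-1) - i(1,3) = (0 - i, -1 - 3i).
A real fundamental pair from Re and Im of e^((-4+3i)t)v: X_1 = e^(-4t)(cos(3t)·(0,-1) + sin(3t)·(1,3)), X_2 = e^(-4t)(sin(3t)·(0,-1) - cos(3t)·(1,3)).
General solution: c_1X_1 + c_2X_2.

x_1(t) = c_1e^(-4t)sin(3t) - c_2e^(-4t)cos(3t), x_2(t) = 3c_1e^(-4t)sin(3t) - c_1e^(-4t)cos(3t) - c_2e^(-4t)sin(3t) - 3c_2e^(-4t)cos(3t)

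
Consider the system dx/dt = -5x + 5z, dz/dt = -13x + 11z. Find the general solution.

Coefficient matrix A = [[-5, 5], [-13, 11]].
Characteristic polynomial det(A - λI) = λ^2 - 6λ + 10 = 0.
Eigenvalues λ = 3 ± i (complex conjugate pair).
For λ=3+i: an eigenvector is (1,2) - i(2,3) = (1 - 2i, 2 - 3i).
A real fundamental pair from Re and Im of e^((3+i)t)v: X_1 = e^(3t)(cos(t)·(1,2) + sin(t)·(2,3)), X_2 = e^(3t)(sin(t)·(1,2) - cos(t)·(2,3)).
General solution: C_1X_1 + C_2X_2.

x(t) = 2C_1e^(3t)sin(t) + C_1e^(3t)cos(t) + C_2e^(3t)sin(t) - 2C_2e^(3t)cos(t), z(t) = 3C_1e^(3t)sin(t) + 2C_1e^(3t)cos(t) + 2C_2e^(3t)sin(t) - 3C_2e^(3t)cos(t)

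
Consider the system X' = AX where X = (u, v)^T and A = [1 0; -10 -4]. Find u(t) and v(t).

Coefficient matrix A = [[1, 0], [-10, -4]].
Characteristic polynomial det(A - λI) = λ^2 + 3λ - 4 = 0.
Eigenvalues λ = -4, 1.
For λ=-4: (A-λI) row 1 is [5, 0], so an eigenvector is (0, -1).
For λ=1: (A-λI) row 2 is [-10, -5], so an eigenvector is (-1, 2).
General solution: K_1e^(-4t)(0,-1) + K_2e^(t)(-1,2).

u(t) = -K_2e^(t), v(t) = -K_1e^(-4t) + 2K_2e^(t)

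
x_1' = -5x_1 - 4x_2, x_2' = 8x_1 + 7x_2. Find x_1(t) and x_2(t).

x_1(t) = -C_1e^(3t) + C_2e^(-t), x_2(t) = 2C_1e^(3t) - C_2e^(-t)

Coefficient matrix A = [[-5, -4], [8, 7]].
Characteristic polynomial det(A - λI) = λ^2 - 2λ - 3 = 0.
Eigenvalues λ = 3, -1.
For λ=3: (A-λI) row 1 is [-8, -4], so an eigenvector is (-1, 2).
For λ=-1: (A-λI) row 1 is [-4, -4], so an eigenvector is (1, -1).
General solution: C_1e^(3t)(-1,2) + C_2e^(-t)(1,-1).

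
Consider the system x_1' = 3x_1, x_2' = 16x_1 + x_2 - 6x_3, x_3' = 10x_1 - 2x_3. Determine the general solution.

Coefficient matrix A = [[3, 0, 0], [16, 1, -6], [10, 0, -2]].
det(A - λI) = 0 gives eigenvalues λ = -2, 1, 3.
For λ=-2: eigenvector (0,2,1).
For λ=1: eigenvector (0,1,0).
For λ=3: eigenvector (1,2,2).
General solution: c_1e^(-2t)(0,2,1) + c_2e^(t)(0,1,0) + c_3e^(3t)(1,2,2).

x_1(t) = c_3e^(3t), x_2(t) = 2c_1e^(-2t) + c_2e^(t) + 2c_3e^(3t), x_3(t) = c_1e^(-2t) + 2c_3e^(3t)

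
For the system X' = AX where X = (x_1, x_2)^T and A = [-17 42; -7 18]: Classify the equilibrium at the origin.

A = [[-17,42],[-7,18]]; det(A-λI) = λ^2 - λ - 12.
λ = -3, 4: opposite signs.

saddle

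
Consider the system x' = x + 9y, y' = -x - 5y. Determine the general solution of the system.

x(t) = 3C_1e^(-2t) + 3C_2te^(-2t) + C_2e^(-2t), y(t) = -C_1e^(-2t) - C_2te^(-2t)

Coefficient matrix A = [[1, 9], [-1, -5]].
Characteristic polynomial det(A - λI) = λ^2 + 4λ + 4 = 0.
Single eigenvalue λ = -2 with algebraic multiplicity 2.
Eigenvector v = (3,-1); generalized eigenvector w with (A-λI)w=v is (1,0).
General solution: e^(-2t)[C_1·v + C_2·(t·v + w)].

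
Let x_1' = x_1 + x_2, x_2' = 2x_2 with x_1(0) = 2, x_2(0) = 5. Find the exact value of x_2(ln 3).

A = [[1,1],[0,2]]; eigenvalues λ = 1, 2.
Eigenvectors: (1,0) for λ=1, (-1,-1) for λ=2.
From the initial condition, c_1 = -3, c_2 = -5.
x_2(ln 3) = (-3)(3^1)(0) + (-5)(3^2)(-1) = 45.

45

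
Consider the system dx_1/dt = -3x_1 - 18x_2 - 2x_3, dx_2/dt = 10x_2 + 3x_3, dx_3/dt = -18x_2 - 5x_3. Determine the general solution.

Coefficient matrix A = [[-3, -18, -2], [0, 10, 3], [0, -18, -5]].
det(A - λI) = 0 gives eigenvalues λ = -3, 1, 4.
For λ=-3: eigenvector (1,0,0).
For λ=1: eigenvector (-3,1,-3).
For λ=4: eigenvector (2,-1,2).
General solution: C_1e^(-3t)(1,0,0) + C_2e^(t)(-3,1,-3) + C_3e^(4t)(2,-1,2).

x_1(t) = C_1e^(-3t) - 3C_2e^(t) + 2C_3e^(4t), x_2(t) = C_2e^(t) - C_3e^(4t), x_3(t) = -3C_2e^(t) + 2C_3e^(4t)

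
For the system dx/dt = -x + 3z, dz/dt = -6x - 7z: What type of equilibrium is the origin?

stable spiral

A = [[-1,3],[-6,-7]]; det(A-λI) = λ^2 + 8λ + 25.
λ = -4 ± 3i: negative real part.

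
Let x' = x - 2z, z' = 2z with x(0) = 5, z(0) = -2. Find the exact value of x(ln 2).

18

A = [[1,-2],[0,2]]; eigenvalues λ = 2, 1.
Eigenvectors: (-2,1) for λ=2, (-1,0) for λ=1.
From the initial condition, c_1 = -2, c_2 = -1.
x(ln 2) = (-2)(2^2)(-2) + (-1)(2^1)(-1) = 18.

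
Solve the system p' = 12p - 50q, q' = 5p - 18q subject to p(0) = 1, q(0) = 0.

Coefficient matrix A = [[12, -50], [5, -18]].
Characteristic polynomial det(A - λI) = λ^2 + 6λ + 34 = 0.
Eigenvalues λ = -3 ± 5i (complex conjugate pair).
For λ=-3+5i: an eigenvector is (1,0) - i(3,1) = (1 - 3i, 0 - i).
A real fundamental pair from Re and Im of e^((-3+5i)t)v: X_1 = e^(-3t)(cos(5t)·(1,0) + sin(5t)·(3,1)), X_2 = e^(-3t)(sin(5t)·(1,0) - cos(5t)·(3,1)).
General solution: K_1X_1 + K_2X_2.
Applying p(0)=1, q(0)=0 gives K_1=1, K_2=0.

p(t) = 3e^(-3t)sin(5t) + e^(-3t)cos(5t), q(t) = e^(-3t)sin(5t)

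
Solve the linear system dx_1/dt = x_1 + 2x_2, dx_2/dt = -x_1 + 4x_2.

Coefficient matrix A = [[1, 2], [-1, 4]].
Characteristic polynomial det(A - λI) = λ^2 - 5λ + 6 = 0.
Eigenvalues λ = 3, 2.
For λ=3: (A-λI) row 1 is [-2, 2], so an eigenvector is (-1, -1).
For λ=2: (A-λI) row 1 is [-1, 2], so an eigenvector is (-2, -1).
General solution: c_1e^(3t)(-1,-1) + c_2e^(2t)(-2,-1).

x_1(t) = -c_1e^(3t) - 2c_2e^(2t), x_2(t) = -c_1e^(3t) - c_2e^(2t)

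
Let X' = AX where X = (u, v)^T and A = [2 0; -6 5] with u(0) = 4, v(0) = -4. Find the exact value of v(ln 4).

A = [[2,0],[-6,5]]; eigenvalues λ = 2, 5.
Eigenvectors: (1,2) for λ=2, (0,1) for λ=5.
From the initial condition, c_1 = 4, c_2 = -12.
v(ln 4) = (4)(4^2)(2) + (-12)(4^5)(1) = -12160.

-12160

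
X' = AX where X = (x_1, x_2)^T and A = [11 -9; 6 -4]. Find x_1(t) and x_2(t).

x_1(t) = C_1e^(2t) + 3C_2e^(5t), x_2(t) = C_1e^(2t) + 2C_2e^(5t)

Coefficient matrix A = [[11, -9], [6, -4]].
Characteristic polynomial det(A - λI) = λ^2 - 7λ + 10 = 0.
Eigenvalues λ = 2, 5.
For λ=2: (A-λI) row 1 is [9, -9], so an eigenvector is (1, 1).
For λ=5: (A-λI) row 1 is [6, -9], so an eigenvector is (3, 2).
General solution: C_1e^(2t)(1,1) + C_2e^(5t)(3,2).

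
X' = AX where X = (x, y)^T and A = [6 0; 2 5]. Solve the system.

x(t) = c_1e^(6t), y(t) = 2c_1e^(6t) - c_2e^(5t)

Coefficient matrix A = [[6, 0], [2, 5]].
Characteristic polynomial det(A - λI) = λ^2 - 11λ + 30 = 0.
Eigenvalues λ = 6, 5.
For λ=6: (A-λI) row 2 is [2, -1], so an eigenvector is (1, 2).
For λ=5: (A-λI) row 1 is [1, 0], so an eigenvector is (0, -1).
General solution: c_1e^(6t)(1,2) + c_2e^(5t)(0,-1).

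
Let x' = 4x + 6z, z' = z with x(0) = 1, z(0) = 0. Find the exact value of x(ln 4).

256

A = [[4,6],[0,1]]; eigenvalues λ = 4, 1.
Eigenvectors: (-1,0) for λ=4, (2,-1) for λ=1.
From the initial condition, c_1 = -1, c_2 = 0.
x(ln 4) = (-1)(4^4)(-1) + (0)(4^1)(2) = 256.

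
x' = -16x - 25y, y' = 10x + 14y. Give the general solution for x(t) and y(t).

x(t) = -2K_1e^(-t)sin(5t) - K_1e^(-t)cos(5t) - K_2e^(-t)sin(5t) + 2K_2e^(-t)cos(5t), y(t) = K_1e^(-t)sin(5t) + K_1e^(-t)cos(5t) + K_2e^(-t)sin(5t) - K_2e^(-t)cos(5t)

Coefficient matrix A = [[-16, -25], [10, 14]].
Characteristic polynomial det(A - λI) = λ^2 + 2λ + 26 = 0.
Eigenvalues λ = -1 ± 5i (complex conjugate pair).
For λ=-1+5i: an eigenvector is (-1,1) - i(-2,1) = (-1 + 2i, 1 - i).
A real fundamental pair from Re and Im of e^((-1+5i)t)v: X_1 = e^(-t)(cos(5t)·(-1,1) + sin(5t)·(-2,1)), X_2 = e^(-t)(sin(5t)·(-1,1) - cos(5t)·(-2,1)).
General solution: K_1X_1 + K_2X_2.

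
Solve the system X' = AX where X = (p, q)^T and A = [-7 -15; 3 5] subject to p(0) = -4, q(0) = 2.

p(t) = -2e^(-t)sin(3t) - 4e^(-t)cos(3t), q(t) = 2e^(-t)cos(3t)

Coefficient matrix A = [[-7, -15], [3, 5]].
Characteristic polynomial det(A - λI) = λ^2 + 2λ + 10 = 0.
Eigenvalues λ = -1 ± 3i (complex conjugate pair).
For λ=-1+3i: an eigenvector is (2,-1) - i(1,0) = (2 - i, -1).
A real fundamental pair from Re and Im of e^((-1+3i)t)v: X_1 = e^(-t)(cos(3t)·(2,-1) + sin(3t)·(1,0)), X_2 = e^(-t)(sin(3t)·(2,-1) - cos(3t)·(1,0)).
General solution: c_1X_1 + c_2X_2.
Applying p(0)=-4, q(0)=2 gives c_1=-2, c_2=0.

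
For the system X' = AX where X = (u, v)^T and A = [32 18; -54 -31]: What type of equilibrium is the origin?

A = [[32,18],[-54,-31]]; det(A-λI) = λ^2 - λ - 20.
λ = -4, 5: opposite signs.

saddle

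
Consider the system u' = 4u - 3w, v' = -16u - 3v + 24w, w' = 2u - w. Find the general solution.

Coefficient matrix A = [[4, 0, -3], [-16, -3, 24], [2, 0, -1]].
det(A - λI) = 0 gives eigenvalues λ = 2, -3, 1.
For λ=2: eigenvector (3,0,2).
For λ=-3: eigenvector (0,1,0).
For λ=1: eigenvector (1,2,1).
General solution: C_1e^(2t)(3,0,2) + C_2e^(-3t)(0,1,0) + C_3e^(t)(1,2,1).

u(t) = 3C_1e^(2t) + C_3e^(t), v(t) = C_2e^(-3t) + 2C_3e^(t), w(t) = 2C_1e^(2t) + C_3e^(t)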